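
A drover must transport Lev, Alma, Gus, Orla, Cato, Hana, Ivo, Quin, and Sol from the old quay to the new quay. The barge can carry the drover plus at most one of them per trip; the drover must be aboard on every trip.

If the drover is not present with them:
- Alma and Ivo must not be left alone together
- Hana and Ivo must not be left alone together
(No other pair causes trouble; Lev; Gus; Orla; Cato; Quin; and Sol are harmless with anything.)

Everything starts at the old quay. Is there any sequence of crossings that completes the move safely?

1. Drover goes to the new quay with Ivo.
2. Drover goes back to the old quay alone.
3. Drover goes to the new quay with Lev.
4. Drover goes back to the old quay alone.
5. Drover goes to the new quay with Alma.
6. Drover goes back to the old quay with Ivo.
7. Drover goes to the new quay with Hana.
8. Drover goes back to the old quay alone.
9. Drover goes to the new quay with Gus.
10. Drover goes back to the old quay alone.
11. Drover goes to the new quay with Orla.
12. Drover goes back to the old quay alone.
13. Drover goes to the new quay with Cato.
14. Drover goes back to the old quay alone.
15. Drover goes to the new quay with Quin.
16. Drover goes back to the old quay alone.
17. Drover goes to the new quay with Sol.
18. Drover goes back to the old quay alone.
19. Drover goes to the new quay with Ivo.

Yes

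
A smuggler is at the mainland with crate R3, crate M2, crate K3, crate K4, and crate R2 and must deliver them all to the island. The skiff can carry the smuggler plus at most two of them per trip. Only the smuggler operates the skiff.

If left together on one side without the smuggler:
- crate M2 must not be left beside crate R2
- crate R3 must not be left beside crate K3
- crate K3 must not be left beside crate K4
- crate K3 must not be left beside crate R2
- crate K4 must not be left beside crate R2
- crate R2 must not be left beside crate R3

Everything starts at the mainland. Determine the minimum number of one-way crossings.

Counting alone: the smuggler can take at most 2 across per trip to the island, so moving all 5 needs at least 3 loaded trips out, with a return between consecutive ones — at least 5 crossings.
The safety rule pushes this higher. Following every safe sequence of crossings, the most of the 5 that can be at the island as the skiff arrives there on crossing 5 is 4 — never all 5.
So no plan with fewer than 7 crossings exists, and this one achieves 7:
1. Smuggler goes to the island with crate K3 and crate R2.
2. Smuggler goes back to the mainland with crate K3.
3. Smuggler goes to the island with crate K4 and crate R3.
4. Smuggler goes back to the mainland with crate R2.
5. Smuggler goes to the island with crate K3 and crate M2.
6. Smuggler goes back to the mainland with crate K3.
7. Smuggler goes to the island with crate K3 and crate R2.

7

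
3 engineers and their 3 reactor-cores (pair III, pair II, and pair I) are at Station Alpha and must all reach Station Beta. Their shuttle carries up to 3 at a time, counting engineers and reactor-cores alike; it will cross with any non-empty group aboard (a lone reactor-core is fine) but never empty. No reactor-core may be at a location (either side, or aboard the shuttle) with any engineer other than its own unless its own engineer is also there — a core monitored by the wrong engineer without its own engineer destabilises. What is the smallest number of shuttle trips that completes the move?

Counting alone: each trip to Station Beta takes at most 3 across and each return brings at least 1 back, so after t trips out (and t−1 returns) at most 3t − (t−1) of the 6 are across; that first reaches 6 at t = 3, so at least 5 crossings are needed.
The plan below uses exactly 5 crossings, so it is optimal:
1. engineer III and reactor-core III cross → Station Beta.
2. engineer III crosses ← Station Alpha.
3. engineer I, engineer II, and engineer III cross → Station Beta.
4. reactor-core III crosses ← Station Alpha.
5. reactor-core I, reactor-core II, and reactor-core III cross → Station Beta.

5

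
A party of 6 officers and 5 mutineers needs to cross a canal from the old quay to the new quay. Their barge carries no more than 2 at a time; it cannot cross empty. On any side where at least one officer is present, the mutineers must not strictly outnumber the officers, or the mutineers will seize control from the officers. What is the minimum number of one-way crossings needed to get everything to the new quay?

19

Counting alone: each trip to the new quay takes at most 2 across and each return brings at least 1 back, so after t trips out (and t−1 returns) at most 2t − (t−1) of the 11 are across; that first reaches 11 at t = 10, so at least 19 crossings are needed.
The plan below uses exactly 19 crossings, so it is optimal:
1. 2 mutineers → the new quay.  (the old quay: 6O 3M; the new quay: 0O 2M)
2. 1 mutineer ← the old quay.  (the old quay: 6O 4M; the new quay: 0O 1M)
3. 2 mutineers → the new quay.  (the old quay: 6O 2M; the new quay: 0O 3M)
4. 1 mutineer ← the old quay.  (the old quay: 6O 3M; the new quay: 0O 2M)
5. 2 officers → the new quay.  (the old quay: 4O 3M; the new quay: 2O 2M)
6. 1 mutineer ← the old quay.  (the old quay: 4O 4M; the new quay: 2O 1M)
7. 1 officer and 1 mutineer → the new quay.  (the old quay: 3O 3M; the new quay: 3O 2M)
8. 1 officer ← the old quay.  (the old quay: 4O 3M; the new quay: 2O 2M)
9. 1 officer and 1 mutineer → the new quay.  (the old quay: 3O 2M; the new quay: 3O 3M)
10. 1 mutineer ← the old quay.  (the old quay: 3O 3M; the new quay: 3O 2M)
11. 1 officer and 1 mutineer → the new quay.  (the old quay: 2O 2M; the new quay: 4O 3M)
12. 1 officer ← the old quay.  (the old quay: 3O 2M; the new quay: 3O 3M)
13. 1 officer and 1 mutineer → the new quay.  (the old quay: 2O 1M; the new quay: 4O 4M)
14. 1 mutineer ← the old quay.  (the old quay: 2O 2M; the new quay: 4O 3M)
15. 1 officer and 1 mutineer → the new quay.  (the old quay: 1O 1M; the new quay: 5O 4M)
16. 1 officer ← the old quay.  (the old quay: 2O 1M; the new quay: 4O 4M)
17. 1 officer and 1 mutineer → the new quay.  (the old quay: 1O 0M; the new quay: 5O 5M)
18. 1 mutineer ← the old quay.  (the old quay: 1O 1M; the new quay: 5O 4M)
19. 1 officer and 1 mutineer → the new quay.  (the old quay: 0O 0M; the new quay: 6O 5M)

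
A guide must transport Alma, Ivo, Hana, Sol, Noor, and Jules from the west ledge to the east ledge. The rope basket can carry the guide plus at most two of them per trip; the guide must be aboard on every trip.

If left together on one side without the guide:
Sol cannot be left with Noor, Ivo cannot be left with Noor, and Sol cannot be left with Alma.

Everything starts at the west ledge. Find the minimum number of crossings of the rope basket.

5

Counting alone: the guide can take at most 2 across per trip to the east ledge, so moving all 6 needs at least 3 loaded trips out, with a return between consecutive ones — at least 5 crossings.
The plan below uses exactly 5 crossings, so it is optimal:
1. Guide goes to the east ledge with Alma and Noor.  [the west ledge: Hana, Ivo, Jules, Sol | the east ledge: Alma, Noor]
2. Guide goes back to the west ledge alone.  [the west ledge: Hana, Ivo, Jules, Sol | the east ledge: Alma, Noor]
3. Guide goes to the east ledge with Hana and Jules.  [the west ledge: Ivo, Sol | the east ledge: Alma, Hana, Jules, Noor]
4. Guide goes back to the west ledge alone.  [the west ledge: Ivo, Sol | the east ledge: Alma, Hana, Jules, Noor]
5. Guide goes to the east ledge with Ivo and Sol.  [the west ledge: — | the east ledge: Alma, Hana, Ivo, Jules, Noor, Sol]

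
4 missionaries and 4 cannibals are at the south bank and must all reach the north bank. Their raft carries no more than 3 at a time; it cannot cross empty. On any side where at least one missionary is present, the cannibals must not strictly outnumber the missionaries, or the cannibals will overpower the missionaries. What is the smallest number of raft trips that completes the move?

Counting alone: each trip to the north bank takes at most 3 across and each return brings at least 1 back, so after t trips out (and t−1 returns) at most 3t − (t−1) of the 8 are across; that first reaches 8 at t = 4, so at least 7 crossings are needed.
The safety rule pushes this higher. Following every safe sequence of crossings, the most of the 8 that can be at the north bank as the raft arrives there on crossing 7 is 7 — never all 8.
So no plan with fewer than 9 crossings exists, and this one achieves 9:
1. 2 cannibals → the north bank.  (the south bank: 4M 2C; the north bank: 0M 2C)
2. 1 cannibal ← the south bank.  (the south bank: 4M 3C; the north bank: 0M 1C)
3. 3 cannibals → the north bank.  (the south bank: 4M 0C; the north bank: 0M 4C)
4. 1 cannibal ← the south bank.  (the south bank: 4M 1C; the north bank: 0M 3C)
5. 3 missionaries → the north bank.  (the south bank: 1M 1C; the north bank: 3M 3C)
6. 1 missionary and 1 cannibal ← the south bank.  (the south bank: 2M 2C; the north bank: 2M 2C)
7. 2 missionaries → the north bank.  (the south bank: 0M 2C; the north bank: 4M 2C)
8. 1 cannibal ← the south bank.  (the south bank: 0M 3C; the north bank: 4M 1C)
9. 3 cannibals → the north bank.  (the south bank: 0M 0C; the north bank: 4M 4C)

9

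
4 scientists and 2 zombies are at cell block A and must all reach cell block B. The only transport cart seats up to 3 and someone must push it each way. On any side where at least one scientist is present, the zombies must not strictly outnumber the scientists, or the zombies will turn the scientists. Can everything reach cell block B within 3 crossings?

Counting alone: each trip to cell block B takes at most 3 across and each return brings at least 1 back, so after t trips out (and t−1 returns) at most 3t − (t−1) of the 6 are across; that first reaches 6 at t = 3, so at least 5 crossings are needed.
Since 3 < 5, 3 crossings cannot be enough. (The shortest complete plan in fact takes 5:)
1. 2 zombies → cell block B.  (cell block A: 4S 0Z; cell block B: 0S 2Z)
2. 1 zombie ← cell block A.  (cell block A: 4S 1Z; cell block B: 0S 1Z)
3. 2 scientists and 1 zombie → cell block B.  (cell block A: 2S 0Z; cell block B: 2S 2Z)
4. 1 zombie ← cell block A.  (cell block A: 2S 1Z; cell block B: 2S 1Z)
5. 2 scientists and 1 zombie → cell block B.  (cell block A: 0S 0Z; cell block B: 4S 2Z)

No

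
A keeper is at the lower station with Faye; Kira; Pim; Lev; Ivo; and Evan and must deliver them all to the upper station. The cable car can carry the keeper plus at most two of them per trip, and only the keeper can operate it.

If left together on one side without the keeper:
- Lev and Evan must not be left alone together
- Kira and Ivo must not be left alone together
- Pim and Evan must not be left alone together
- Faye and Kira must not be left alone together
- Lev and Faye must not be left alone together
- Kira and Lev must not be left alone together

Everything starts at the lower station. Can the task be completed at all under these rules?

No

Whatever the first load, the items left behind include a forbidden pair without the keeper. No opening move is safe, so no plan exists.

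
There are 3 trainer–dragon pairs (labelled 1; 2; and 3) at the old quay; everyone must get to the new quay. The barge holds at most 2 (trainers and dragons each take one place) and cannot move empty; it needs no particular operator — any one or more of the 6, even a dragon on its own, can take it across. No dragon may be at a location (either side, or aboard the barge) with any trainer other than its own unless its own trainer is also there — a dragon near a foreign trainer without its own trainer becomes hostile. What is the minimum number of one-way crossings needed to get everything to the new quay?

Counting alone: each trip to the new quay takes at most 2 across and each return brings at least 1 back, so after t trips out (and t−1 returns) at most 2t − (t−1) of the 6 are across; that first reaches 6 at t = 5, so at least 9 crossings are needed.
The safety rule pushes this higher. Following every safe sequence of crossings, the most of the 6 that can be at the new quay as the barge arrives there on crossing 9 is 5 — never all 6.
So no plan with fewer than 11 crossings exists, and this one achieves 11:
1. dragon 1 and trainer 1 cross → the new quay.
2. trainer 1 crosses ← the old quay.
3. dragon 2 and dragon 3 cross → the new quay.
4. dragon 1 crosses ← the old quay.
5. trainer 2 and trainer 3 cross → the new quay.
6. dragon 2 and trainer 2 cross ← the old quay.
7. trainer 1 and trainer 2 cross → the new quay.
8. dragon 3 crosses ← the old quay.
9. dragon 1 and dragon 2 cross → the new quay.
10. trainer 3 crosses ← the old quay.
11. dragon 3 and trainer 3 cross → the new quay.

11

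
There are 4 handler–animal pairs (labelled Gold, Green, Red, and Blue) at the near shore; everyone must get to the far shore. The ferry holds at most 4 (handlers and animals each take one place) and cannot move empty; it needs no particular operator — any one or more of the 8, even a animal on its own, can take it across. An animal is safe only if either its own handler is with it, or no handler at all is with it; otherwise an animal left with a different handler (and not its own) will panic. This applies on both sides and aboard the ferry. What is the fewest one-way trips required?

Counting alone: each trip to the far shore takes at most 4 across and each return brings at least 1 back, so after t trips out (and t−1 returns) at most 4t − (t−1) of the 8 are across; that first reaches 8 at t = 3, so at least 5 crossings are needed.
The plan below uses exactly 5 crossings, so it is optimal:
1. animal Gold and handler Gold cross → the far shore.
2. handler Gold crosses ← the near shore.
3. handler Blue, handler Gold, handler Green, and handler Red cross → the far shore.
4. animal Gold crosses ← the near shore.
5. animal Blue, animal Gold, animal Green, and animal Red cross → the far shore.

5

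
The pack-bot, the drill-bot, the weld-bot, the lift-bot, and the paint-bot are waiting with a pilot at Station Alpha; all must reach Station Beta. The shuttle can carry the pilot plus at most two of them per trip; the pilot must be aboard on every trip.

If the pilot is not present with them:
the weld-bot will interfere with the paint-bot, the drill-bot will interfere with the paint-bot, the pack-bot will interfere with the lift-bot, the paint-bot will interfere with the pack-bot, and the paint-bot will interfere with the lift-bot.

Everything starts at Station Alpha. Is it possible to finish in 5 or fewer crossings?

No

Counting alone: the pilot can take at most 2 across per trip to Station Beta, so moving all 5 needs at least 3 loaded trips out, with a return between consecutive ones — at least 5 crossings.
The safety rule pushes this higher. Following every safe sequence of crossings, the most of the 5 that can be at Station Beta as the shuttle arrives there on crossing 5 is 4 — never all 5.
So the move cannot be finished within 5 crossings. (The shortest complete plan takes 7:)
1. Pilot goes to Station Beta with the pack-bot and the paint-bot.
2. Pilot goes back to Station Alpha with the pack-bot.
3. Pilot goes to Station Beta with the drill-bot and the pack-bot.
4. Pilot goes back to Station Alpha with the paint-bot.
5. Pilot goes to Station Beta with the lift-bot and the weld-bot.
6. Pilot goes back to Station Alpha with the pack-bot.
7. Pilot goes to Station Beta with the pack-bot and the paint-bot.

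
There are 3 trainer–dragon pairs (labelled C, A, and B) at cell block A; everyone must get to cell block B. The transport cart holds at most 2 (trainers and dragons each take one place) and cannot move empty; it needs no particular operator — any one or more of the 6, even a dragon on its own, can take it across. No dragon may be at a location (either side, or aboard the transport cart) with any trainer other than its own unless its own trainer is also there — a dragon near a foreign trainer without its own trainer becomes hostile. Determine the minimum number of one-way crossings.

Counting alone: each trip to cell block B takes at most 2 across and each return brings at least 1 back, so after t trips out (and t−1 returns) at most 2t − (t−1) of the 6 are across; that first reaches 6 at t = 5, so at least 9 crossings are needed.
The safety rule pushes this higher. Following every safe sequence of crossings, the most of the 6 that can be at cell block B as the transport cart arrives there on crossing 9 is 5 — never all 6.
So no plan with fewer than 11 crossings exists, and this one achieves 11:
1. dragon C and trainer C cross → cell block B.
2. trainer C crosses ← cell block A.
3. dragon A and dragon B cross → cell block B.
4. dragon C crosses ← cell block A.
5. trainer A and trainer B cross → cell block B.
6. dragon A and trainer A cross ← cell block A.
7. trainer A and trainer C cross → cell block B.
8. dragon B crosses ← cell block A.
9. dragon A and dragon C cross → cell block B.
10. trainer B crosses ← cell block A.
11. dragon B and trainer B cross → cell block B.

11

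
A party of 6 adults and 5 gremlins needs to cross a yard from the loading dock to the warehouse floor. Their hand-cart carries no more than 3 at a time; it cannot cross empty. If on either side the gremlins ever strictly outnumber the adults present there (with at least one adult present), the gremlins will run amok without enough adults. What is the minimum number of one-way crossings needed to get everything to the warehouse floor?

Counting alone: each trip to the warehouse floor takes at most 3 across and each return brings at least 1 back, so after t trips out (and t−1 returns) at most 3t − (t−1) of the 11 are across; that first reaches 11 at t = 5, so at least 9 crossings are needed.
The plan below uses exactly 9 crossings, so it is optimal:
1. 3 gremlins → the warehouse floor.  (the loading dock: 6A 2G; the warehouse floor: 0A 3G)
2. 1 gremlin ← the loading dock.  (the loading dock: 6A 3G; the warehouse floor: 0A 2G)
3. 3 adults → the warehouse floor.  (the loading dock: 3A 3G; the warehouse floor: 3A 2G)
4. 1 adult ← the loading dock.  (the loading dock: 4A 3G; the warehouse floor: 2A 2G)
5. 2 adults and 1 gremlin → the warehouse floor.  (the loading dock: 2A 2G; the warehouse floor: 4A 3G)
6. 1 adult ← the loading dock.  (the loading dock: 3A 2G; the warehouse floor: 3A 3G)
7. 2 adults and 1 gremlin → the warehouse floor.  (the loading dock: 1A 1G; the warehouse floor: 5A 4G)
8. 1 adult ← the loading dock.  (the loading dock: 2A 1G; the warehouse floor: 4A 4G)
9. 2 adults and 1 gremlin → the warehouse floor.  (the loading dock: 0A 0G; the warehouse floor: 6A 5G)

9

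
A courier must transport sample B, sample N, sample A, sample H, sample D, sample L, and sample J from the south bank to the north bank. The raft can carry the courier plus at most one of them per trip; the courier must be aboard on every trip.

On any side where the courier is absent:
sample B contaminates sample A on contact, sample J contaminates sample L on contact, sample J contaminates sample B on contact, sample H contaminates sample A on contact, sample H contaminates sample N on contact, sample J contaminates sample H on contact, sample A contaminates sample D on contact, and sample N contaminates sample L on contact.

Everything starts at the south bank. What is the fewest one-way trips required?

Whatever the first load, the items left behind include a forbidden pair without the courier. No opening move is safe, so no plan exists.

impossible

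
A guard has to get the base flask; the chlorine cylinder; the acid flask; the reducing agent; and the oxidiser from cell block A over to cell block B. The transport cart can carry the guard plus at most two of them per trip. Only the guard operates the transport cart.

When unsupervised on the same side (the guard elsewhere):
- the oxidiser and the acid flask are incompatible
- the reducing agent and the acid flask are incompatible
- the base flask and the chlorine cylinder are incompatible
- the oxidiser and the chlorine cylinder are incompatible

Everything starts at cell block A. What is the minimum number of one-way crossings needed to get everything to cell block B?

Counting alone: the guard can take at most 2 across per trip to cell block B, so moving all 5 needs at least 3 loaded trips out, with a return between consecutive ones — at least 5 crossings.
The safety rule pushes this higher. Following every safe sequence of crossings, the most of the 5 that can be at cell block B as the transport cart arrives there on crossing 5 is 4 — never all 5.
So no plan with fewer than 7 crossings exists, and this one achieves 7:
1. Guard goes to cell block B with the acid flask and the chlorine cylinder.  [cell block A: the base flask, the oxidiser, the reducing agent | cell block B: the acid flask, the chlorine cylinder]
2. Guard goes back to cell block A alone.  [cell block A: the base flask, the oxidiser, the reducing agent | cell block B: the acid flask, the chlorine cylinder]
3. Guard goes to cell block B with the base flask.  [cell block A: the oxidiser, the reducing agent | cell block B: the acid flask, the base flask, the chlorine cylinder]
4. Guard goes back to cell block A with the chlorine cylinder.  [cell block A: the chlorine cylinder, the oxidiser, the reducing agent | cell block B: the acid flask, the base flask]
5. Guard goes to cell block B with the oxidiser and the reducing agent.  [cell block A: the chlorine cylinder | cell block B: the acid flask, the base flask, the oxidiser, the reducing agent]
6. Guard goes back to cell block A with the acid flask.  [cell block A: the acid flask, the chlorine cylinder | cell block B: the base flask, the oxidiser, the reducing agent]
7. Guard goes to cell block B with the acid flask and the chlorine cylinder.  [cell block A: — | cell block B: the acid flask, the base flask, the chlorine cylinder, the oxidiser, the reducing agent]

7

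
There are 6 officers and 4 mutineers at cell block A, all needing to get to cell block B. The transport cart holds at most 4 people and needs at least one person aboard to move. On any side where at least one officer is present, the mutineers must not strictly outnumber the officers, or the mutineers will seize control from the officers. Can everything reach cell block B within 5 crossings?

Yes

Yes — this plan uses 5 crossings (≤ 5):
1. 4 mutineers → cell block B.  (cell block A: 6O 0M; cell block B: 0O 4M)
2. 1 mutineer ← cell block A.  (cell block A: 6O 1M; cell block B: 0O 3M)
3. 4 officers → cell block B.  (cell block A: 2O 1M; cell block B: 4O 3M)
4. 1 mutineer ← cell block A.  (cell block A: 2O 2M; cell block B: 4O 2M)
5. 2 officers and 2 mutineers → cell block B.  (cell block A: 0O 0M; cell block B: 6O 4M)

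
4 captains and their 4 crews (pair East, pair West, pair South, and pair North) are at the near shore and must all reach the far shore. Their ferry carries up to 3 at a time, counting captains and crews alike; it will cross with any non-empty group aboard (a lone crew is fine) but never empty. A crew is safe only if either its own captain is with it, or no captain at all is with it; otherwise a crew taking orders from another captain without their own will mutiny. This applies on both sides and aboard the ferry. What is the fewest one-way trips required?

9

Counting alone: each trip to the far shore takes at most 3 across and each return brings at least 1 back, so after t trips out (and t−1 returns) at most 3t − (t−1) of the 8 are across; that first reaches 8 at t = 4, so at least 7 crossings are needed.
The safety rule pushes this higher. Following every safe sequence of crossings, the most of the 8 that can be at the far shore as the ferry arrives there on crossing 7 is 7 — never all 8.
So no plan with fewer than 9 crossings exists, and this one achieves 9:
1. captain East and crew East cross → the far shore.
2. captain East crosses ← the near shore.
3. captain East, captain West, and crew West cross → the far shore.
4. captain East and crew East cross ← the near shore.
5. captain East, captain North, and captain South cross → the far shore.
6. crew West crosses ← the near shore.
7. crew East and crew West cross → the far shore.
8. crew East crosses ← the near shore.
9. crew East, crew North, and crew South cross → the far shore.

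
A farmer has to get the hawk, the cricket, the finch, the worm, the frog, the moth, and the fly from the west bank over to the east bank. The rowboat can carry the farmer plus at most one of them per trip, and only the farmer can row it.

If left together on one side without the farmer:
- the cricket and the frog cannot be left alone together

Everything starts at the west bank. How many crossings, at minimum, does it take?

13

Counting alone: the farmer can take at most 1 across per trip to the east bank, so moving all 7 needs at least 7 loaded trips out, with a return between consecutive ones — at least 13 crossings.
The plan below uses exactly 13 crossings, so it is optimal:
1. Farmer goes to the east bank with the cricket.
2. Farmer goes back to the west bank alone.
3. Farmer goes to the east bank with the hawk.
4. Farmer goes back to the west bank alone.
5. Farmer goes to the east bank with the finch.
6. Farmer goes back to the west bank alone.
7. Farmer goes to the east bank with the worm.
8. Farmer goes back to the west bank alone.
9. Farmer goes to the east bank with the moth.
10. Farmer goes back to the west bank alone.
11. Farmer goes to the east bank with the fly.
12. Farmer goes back to the west bank alone.
13. Farmer goes to the east bank with the frog.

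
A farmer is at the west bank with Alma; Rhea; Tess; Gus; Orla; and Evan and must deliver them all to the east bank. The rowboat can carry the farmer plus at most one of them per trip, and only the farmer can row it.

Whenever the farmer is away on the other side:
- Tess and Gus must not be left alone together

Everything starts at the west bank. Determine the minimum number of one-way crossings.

Counting alone: the farmer can take at most 1 across per trip to the east bank, so moving all 6 needs at least 6 loaded trips out, with a return between consecutive ones — at least 11 crossings.
The plan below uses exactly 11 crossings, so it is optimal:
1. Farmer goes to the east bank with Tess.
2. Farmer goes back to the west bank alone.
3. Farmer goes to the east bank with Alma.
4. Farmer goes back to the west bank alone.
5. Farmer goes to the east bank with Rhea.
6. Farmer goes back to the west bank alone.
7. Farmer goes to the east bank with Orla.
8. Farmer goes back to the west bank alone.
9. Farmer goes to the east bank with Evan.
10. Farmer goes back to the west bank alone.
11. Farmer goes to the east bank with Gus.

11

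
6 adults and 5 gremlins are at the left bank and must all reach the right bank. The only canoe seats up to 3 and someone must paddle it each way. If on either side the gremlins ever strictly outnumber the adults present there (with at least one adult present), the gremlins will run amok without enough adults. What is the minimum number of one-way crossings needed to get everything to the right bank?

Counting alone: each trip to the right bank takes at most 3 across and each return brings at least 1 back, so after t trips out (and t−1 returns) at most 3t − (t−1) of the 11 are across; that first reaches 11 at t = 5, so at least 9 crossings are needed.
The plan below uses exactly 9 crossings, so it is optimal:
1. 3 gremlins → the right bank.  (the left bank: 6A 2G; the right bank: 0A 3G)
2. 1 gremlin ← the left bank.  (the left bank: 6A 3G; the right bank: 0A 2G)
3. 3 adults → the right bank.  (the left bank: 3A 3G; the right bank: 3A 2G)
4. 1 adult ← the left bank.  (the left bank: 4A 3G; the right bank: 2A 2G)
5. 2 adults and 1 gremlin → the right bank.  (the left bank: 2A 2G; the right bank: 4A 3G)
6. 1 adult ← the left bank.  (the left bank: 3A 2G; the right bank: 3A 3G)
7. 2 adults and 1 gremlin → the right bank.  (the left bank: 1A 1G; the right bank: 5A 4G)
8. 1 adult ← the left bank.  (the left bank: 2A 1G; the right bank: 4A 4G)
9. 2 adults and 1 gremlin → the right bank.  (the left bank: 0A 0G; the right bank: 6A 5G)

9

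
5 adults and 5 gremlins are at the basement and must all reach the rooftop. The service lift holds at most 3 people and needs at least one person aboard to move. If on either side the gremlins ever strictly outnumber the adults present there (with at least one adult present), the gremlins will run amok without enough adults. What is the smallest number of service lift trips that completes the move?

Counting alone: each trip to the rooftop takes at most 3 across and each return brings at least 1 back, so after t trips out (and t−1 returns) at most 3t − (t−1) of the 10 are across; that first reaches 10 at t = 5, so at least 9 crossings are needed.
The safety rule pushes this higher. Following every safe sequence of crossings, the most of the 10 that can be at the rooftop as the service lift arrives there on crossing 9 is 9 — never all 10.
So no plan with fewer than 11 crossings exists, and this one achieves 11:
1. 2 gremlins → the rooftop.  (the basement: 5A 3G; the rooftop: 0A 2G)
2. 1 gremlin ← the basement.  (the basement: 5A 4G; the rooftop: 0A 1G)
3. 3 gremlins → the rooftop.  (the basement: 5A 1G; the rooftop: 0A 4G)
4. 1 gremlin ← the basement.  (the basement: 5A 2G; the rooftop: 0A 3G)
5. 3 adults → the rooftop.  (the basement: 2A 2G; the rooftop: 3A 3G)
6. 1 adult and 1 gremlin ← the basement.  (the basement: 3A 3G; the rooftop: 2A 2G)
7. 3 adults → the rooftop.  (the basement: 0A 3G; the rooftop: 5A 2G)
8. 1 gremlin ← the basement.  (the basement: 0A 4G; the rooftop: 5A 1G)
9. 2 gremlins → the rooftop.  (the basement: 0A 2G; the rooftop: 5A 3G)
10. 1 gremlin ← the basement.  (the basement: 0A 3G; the rooftop: 5A 2G)
11. 3 gremlins → the rooftop.  (the basement: 0A 0G; the rooftop: 5A 5G)

11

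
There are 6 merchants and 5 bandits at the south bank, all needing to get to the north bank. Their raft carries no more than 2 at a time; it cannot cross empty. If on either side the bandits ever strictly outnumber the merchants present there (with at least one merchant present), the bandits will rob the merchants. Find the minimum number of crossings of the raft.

Counting alone: each trip to the north bank takes at most 2 across and each return brings at least 1 back, so after t trips out (and t−1 returns) at most 2t − (t−1) of the 11 are across; that first reaches 11 at t = 10, so at least 19 crossings are needed.
The plan below uses exactly 19 crossings, so it is optimal:
1. 2 bandits → the north bank.  (the south bank: 6M 3B; the north bank: 0M 2B)
2. 1 bandit ← the south bank.  (the south bank: 6M 4B; the north bank: 0M 1B)
3. 2 bandits → the north bank.  (the south bank: 6M 2B; the north bank: 0M 3B)
4. 1 bandit ← the south bank.  (the south bank: 6M 3B; the north bank: 0M 2B)
5. 2 merchants → the north bank.  (the south bank: 4M 3B; the north bank: 2M 2B)
6. 1 bandit ← the south bank.  (the south bank: 4M 4B; the north bank: 2M 1B)
7. 1 merchant and 1 bandit → the north bank.  (the south bank: 3M 3B; the north bank: 3M 2B)
8. 1 merchant ← the south bank.  (the south bank: 4M 3B; the north bank: 2M 2B)
9. 1 merchant and 1 bandit → the north bank.  (the south bank: 3M 2B; the north bank: 3M 3B)
10. 1 bandit ← the south bank.  (the south bank: 3M 3B; the north bank: 3M 2B)
11. 1 merchant and 1 bandit → the north bank.  (the south bank: 2M 2B; the north bank: 4M 3B)
12. 1 merchant ← the south bank.  (the south bank: 3M 2B; the north bank: 3M 3B)
13. 1 merchant and 1 bandit → the north bank.  (the south bank: 2M 1B; the north bank: 4M 4B)
14. 1 bandit ← the south bank.  (the south bank: 2M 2B; the north bank: 4M 3B)
15. 1 merchant and 1 bandit → the north bank.  (the south bank: 1M 1B; the north bank: 5M 4B)
16. 1 merchant ← the south bank.  (the south bank: 2M 1B; the north bank: 4M 4B)
17. 1 merchant and 1 bandit → the north bank.  (the south bank: 1M 0B; the north bank: 5M 5B)
18. 1 bandit ← the south bank.  (the south bank: 1M 1B; the north bank: 5M 4B)
19. 1 merchant and 1 bandit → the north bank.  (the south bank: 0M 0B; the north bank: 6M 5B)

19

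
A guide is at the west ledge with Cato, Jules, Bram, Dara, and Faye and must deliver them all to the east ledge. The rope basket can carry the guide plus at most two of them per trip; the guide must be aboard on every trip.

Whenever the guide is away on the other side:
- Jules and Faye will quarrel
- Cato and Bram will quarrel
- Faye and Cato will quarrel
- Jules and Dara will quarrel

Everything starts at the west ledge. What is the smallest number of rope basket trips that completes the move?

Counting alone: the guide can take at most 2 across per trip to the east ledge, so moving all 5 needs at least 3 loaded trips out, with a return between consecutive ones — at least 5 crossings.
The safety rule pushes this higher. Following every safe sequence of crossings, the most of the 5 that can be at the east ledge as the rope basket arrives there on crossing 5 is 4 — never all 5.
So no plan with fewer than 7 crossings exists, and this one achieves 7:
1. Guide goes to the east ledge with Cato and Jules.  [the west ledge: Bram, Dara, Faye | the east ledge: Cato, Jules]
2. Guide goes back to the west ledge alone.  [the west ledge: Bram, Dara, Faye | the east ledge: Cato, Jules]
3. Guide goes to the east ledge with Bram.  [the west ledge: Dara, Faye | the east ledge: Bram, Cato, Jules]
4. Guide goes back to the west ledge with Cato.  [the west ledge: Cato, Dara, Faye | the east ledge: Bram, Jules]
5. Guide goes to the east ledge with Dara and Faye.  [the west ledge: Cato | the east ledge: Bram, Dara, Faye, Jules]
6. Guide goes back to the west ledge with Jules.  [the west ledge: Cato, Jules | the east ledge: Bram, Dara, Faye]
7. Guide goes to the east ledge with Cato and Jules.  [the west ledge: — | the east ledge: Bram, Cato, Dara, Faye, Jules]

7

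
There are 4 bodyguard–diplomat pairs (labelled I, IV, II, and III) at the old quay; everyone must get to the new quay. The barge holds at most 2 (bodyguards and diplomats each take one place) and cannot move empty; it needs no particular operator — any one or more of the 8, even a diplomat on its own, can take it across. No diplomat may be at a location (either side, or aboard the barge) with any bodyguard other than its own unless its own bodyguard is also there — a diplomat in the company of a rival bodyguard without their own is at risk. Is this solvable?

Following every safe sequence of crossings from the start, the most of the 8 that can be at the new quay as the barge arrives there on crossings 1, 3, 5 is 2, 3, 4 respectively; the best ever achieved is 4 of 8.
From crossing 7 on, no configuration arises that was not already reachable earlier: only 44 distinct safe configurations (who is on which side, and where the barge is) can ever be reached, none of them has everyone across, and every continuation just revisits them. So no valid plan exists.

No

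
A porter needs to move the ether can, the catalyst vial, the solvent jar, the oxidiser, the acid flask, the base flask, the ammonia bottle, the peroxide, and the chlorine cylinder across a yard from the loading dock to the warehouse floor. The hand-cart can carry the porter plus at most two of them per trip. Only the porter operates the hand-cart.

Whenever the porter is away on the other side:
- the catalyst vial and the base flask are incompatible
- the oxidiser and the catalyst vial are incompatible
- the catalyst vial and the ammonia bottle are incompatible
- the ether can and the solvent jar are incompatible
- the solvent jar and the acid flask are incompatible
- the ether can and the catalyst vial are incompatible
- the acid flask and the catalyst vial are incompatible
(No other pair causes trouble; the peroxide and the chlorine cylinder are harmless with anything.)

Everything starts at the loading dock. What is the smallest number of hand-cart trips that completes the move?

Counting alone: the porter can take at most 2 across per trip to the warehouse floor, so moving all 9 needs at least 5 loaded trips out, with a return between consecutive ones — at least 9 crossings.
The safety rule pushes this higher. Following every safe sequence of crossings, the most of the 9 that can be at the warehouse floor as the hand-cart arrives there on crossing 9 is 8 — never all 9.
So no plan with fewer than 11 crossings exists, and this one achieves 11:
1. Porter goes to the warehouse floor with the catalyst vial and the solvent jar.
2. Porter goes back to the loading dock alone.
3. Porter goes to the warehouse floor with the ether can and the oxidiser.
4. Porter goes back to the loading dock with the catalyst vial and the solvent jar.
5. Porter goes to the warehouse floor with the acid flask and the catalyst vial.
6. Porter goes back to the loading dock with the catalyst vial.
7. Porter goes to the warehouse floor with the ammonia bottle and the base flask.
8. Porter goes back to the loading dock alone.
9. Porter goes to the warehouse floor with the chlorine cylinder and the peroxide.
10. Porter goes back to the loading dock alone.
11. Porter goes to the warehouse floor with the catalyst vial and the solvent jar.

11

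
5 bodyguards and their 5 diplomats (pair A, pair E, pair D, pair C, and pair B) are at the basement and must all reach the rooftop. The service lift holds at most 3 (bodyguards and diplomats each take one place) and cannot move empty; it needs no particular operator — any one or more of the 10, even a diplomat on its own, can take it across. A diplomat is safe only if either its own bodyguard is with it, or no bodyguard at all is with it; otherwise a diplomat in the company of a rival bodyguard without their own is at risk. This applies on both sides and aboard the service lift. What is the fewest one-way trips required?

11

Counting alone: each trip to the rooftop takes at most 3 across and each return brings at least 1 back, so after t trips out (and t−1 returns) at most 3t − (t−1) of the 10 are across; that first reaches 10 at t = 5, so at least 9 crossings are needed.
The safety rule pushes this higher. Following every safe sequence of crossings, the most of the 10 that can be at the rooftop as the service lift arrives there on crossing 9 is 9 — never all 10.
So no plan with fewer than 11 crossings exists, and this one achieves 11:
1. bodyguard A and diplomat A cross → the rooftop.
2. bodyguard A crosses ← the basement.
3. diplomat C, diplomat D, and diplomat E cross → the rooftop.
4. diplomat A crosses ← the basement.
5. bodyguard C, bodyguard D, and bodyguard E cross → the rooftop.
6. bodyguard E and diplomat E cross ← the basement.
7. bodyguard A, bodyguard B, and bodyguard E cross → the rooftop.
8. diplomat D crosses ← the basement.
9. diplomat A and diplomat E cross → the rooftop.
10. diplomat A crosses ← the basement.
11. diplomat A, diplomat B, and diplomat D cross → the rooftop.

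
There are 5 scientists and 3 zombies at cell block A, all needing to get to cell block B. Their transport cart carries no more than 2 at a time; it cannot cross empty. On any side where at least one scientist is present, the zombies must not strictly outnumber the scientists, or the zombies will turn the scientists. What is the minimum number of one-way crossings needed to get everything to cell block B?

Counting alone: each trip to cell block B takes at most 2 across and each return brings at least 1 back, so after t trips out (and t−1 returns) at most 2t − (t−1) of the 8 are across; that first reaches 8 at t = 7, so at least 13 crossings are needed.
The plan below uses exactly 13 crossings, so it is optimal:
1. 2 zombies → cell block B.  (cell block A: 5S 1Z; cell block B: 0S 2Z)
2. 1 zombie ← cell block A.  (cell block A: 5S 2Z; cell block B: 0S 1Z)
3. 2 zombies → cell block B.  (cell block A: 5S 0Z; cell block B: 0S 3Z)
4. 1 zombie ← cell block A.  (cell block A: 5S 1Z; cell block B: 0S 2Z)
5. 2 scientists → cell block B.  (cell block A: 3S 1Z; cell block B: 2S 2Z)
6. 1 zombie ← cell block A.  (cell block A: 3S 2Z; cell block B: 2S 1Z)
7. 1 scientist and 1 zombie → cell block B.  (cell block A: 2S 1Z; cell block B: 3S 2Z)
8. 1 zombie ← cell block A.  (cell block A: 2S 2Z; cell block B: 3S 1Z)
9. 2 zombies → cell block B.  (cell block A: 2S 0Z; cell block B: 3S 3Z)
10. 1 zombie ← cell block A.  (cell block A: 2S 1Z; cell block B: 3S 2Z)
11. 1 scientist and 1 zombie → cell block B.  (cell block A: 1S 0Z; cell block B: 4S 3Z)
12. 1 zombie ← cell block A.  (cell block A: 1S 1Z; cell block B: 4S 2Z)
13. 1 scientist and 1 zombie → cell block B.  (cell block A: 0S 0Z; cell block B: 5S 3Z)

13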